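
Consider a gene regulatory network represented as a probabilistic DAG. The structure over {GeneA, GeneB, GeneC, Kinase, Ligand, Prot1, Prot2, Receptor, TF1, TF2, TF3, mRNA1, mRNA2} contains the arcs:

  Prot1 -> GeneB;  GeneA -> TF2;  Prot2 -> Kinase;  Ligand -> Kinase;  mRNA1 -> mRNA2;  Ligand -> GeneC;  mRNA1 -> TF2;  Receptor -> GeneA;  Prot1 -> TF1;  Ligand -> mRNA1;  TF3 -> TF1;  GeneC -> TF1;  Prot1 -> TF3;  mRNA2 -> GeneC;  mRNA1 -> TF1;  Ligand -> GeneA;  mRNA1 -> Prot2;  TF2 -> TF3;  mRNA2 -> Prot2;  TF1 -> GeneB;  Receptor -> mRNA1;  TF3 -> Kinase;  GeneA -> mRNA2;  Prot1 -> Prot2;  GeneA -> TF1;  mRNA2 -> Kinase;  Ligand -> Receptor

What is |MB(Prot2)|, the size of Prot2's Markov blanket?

6

A node's Markov blanket = Pa ∪ Ch ∪ (parents of Ch other than the node itself).
Prot2 has parents Prot1, mRNA1, mRNA2.
Children of Prot2: Kinase.
Other parents of Prot2's children:
  Kinase's other parents are Ligand, TF3, mRNA2.
MB(Prot2) = {Kinase, Ligand, Prot1, TF3, mRNA1, mRNA2}, which has 6 nodes.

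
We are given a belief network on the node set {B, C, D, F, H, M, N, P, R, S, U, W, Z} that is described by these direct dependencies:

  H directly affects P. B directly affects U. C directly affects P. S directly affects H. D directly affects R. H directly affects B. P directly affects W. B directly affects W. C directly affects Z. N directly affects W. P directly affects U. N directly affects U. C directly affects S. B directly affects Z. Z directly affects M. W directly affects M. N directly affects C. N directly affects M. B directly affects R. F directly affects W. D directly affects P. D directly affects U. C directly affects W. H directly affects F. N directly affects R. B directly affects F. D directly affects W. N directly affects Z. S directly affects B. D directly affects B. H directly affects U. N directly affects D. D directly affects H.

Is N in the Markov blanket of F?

N is a co-parent of F: both are parents of W.
So N ∈ MB(F).

Yes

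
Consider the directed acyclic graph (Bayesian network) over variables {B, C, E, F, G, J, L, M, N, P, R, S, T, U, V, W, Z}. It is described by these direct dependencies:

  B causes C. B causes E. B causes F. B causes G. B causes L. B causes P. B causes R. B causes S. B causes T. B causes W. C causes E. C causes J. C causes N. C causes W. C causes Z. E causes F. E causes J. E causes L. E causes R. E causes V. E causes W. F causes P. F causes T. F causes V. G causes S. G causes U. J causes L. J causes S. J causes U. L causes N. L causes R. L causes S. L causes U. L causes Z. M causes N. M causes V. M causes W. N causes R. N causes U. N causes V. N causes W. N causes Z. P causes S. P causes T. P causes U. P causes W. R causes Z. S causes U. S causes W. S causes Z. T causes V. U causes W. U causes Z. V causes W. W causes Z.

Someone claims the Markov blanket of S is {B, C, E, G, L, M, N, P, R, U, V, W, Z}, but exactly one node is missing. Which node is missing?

A node's Markov blanket = Pa ∪ Ch ∪ (parents of Ch other than the node itself).
Children of S: U, W, Z.
Pa(S) = {B, G, J, L, P}.
Other parents of S's children:
  parents(U) \ {S} = {G, J, L, N, P}.
  W's other parents are B, C, E, M, N, P, U, V.
  parents(Z) \ {S} = {C, L, N, R, U, W}.
MB(S) = {B, C, E, G, J, L, M, N, P, R, U, V, W, Z}.
Comparing with the claimed set, J is missing.

J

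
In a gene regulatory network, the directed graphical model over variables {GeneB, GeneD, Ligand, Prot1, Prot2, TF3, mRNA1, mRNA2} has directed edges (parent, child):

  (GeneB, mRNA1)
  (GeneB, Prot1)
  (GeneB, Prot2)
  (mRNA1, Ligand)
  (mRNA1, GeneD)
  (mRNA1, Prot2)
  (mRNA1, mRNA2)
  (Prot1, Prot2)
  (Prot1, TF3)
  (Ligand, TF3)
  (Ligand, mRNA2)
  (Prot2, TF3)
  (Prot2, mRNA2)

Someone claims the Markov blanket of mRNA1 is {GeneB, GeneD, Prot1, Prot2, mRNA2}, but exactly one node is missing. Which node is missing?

mRNA1's parents: GeneB.
Children of mRNA1: GeneD, Ligand, Prot2, mRNA2.
Other parents of mRNA1's children:
  Ligand: no additional parents.
  GeneD: no additional parents.
  parents(Prot2) \ {mRNA1} = {GeneB, Prot1}.
  mRNA2 also has parents Ligand, Prot2.
MB(mRNA1) = {GeneB, GeneD, Ligand, Prot1, Prot2, mRNA2}.
Comparing with the claimed set, Ligand is missing.

Ligand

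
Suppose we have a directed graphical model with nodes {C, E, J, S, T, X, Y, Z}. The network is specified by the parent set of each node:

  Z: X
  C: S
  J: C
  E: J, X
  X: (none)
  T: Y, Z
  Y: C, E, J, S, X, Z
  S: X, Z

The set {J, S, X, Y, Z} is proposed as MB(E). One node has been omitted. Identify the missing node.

C

E has parents J, X.
E has child Y.
Co-parents of E (other parents of its children):
  Y's other parents are C, J, S, X, Z.
MB(E) = {C, J, S, X, Y, Z}.
Comparing with the claimed set, C is missing.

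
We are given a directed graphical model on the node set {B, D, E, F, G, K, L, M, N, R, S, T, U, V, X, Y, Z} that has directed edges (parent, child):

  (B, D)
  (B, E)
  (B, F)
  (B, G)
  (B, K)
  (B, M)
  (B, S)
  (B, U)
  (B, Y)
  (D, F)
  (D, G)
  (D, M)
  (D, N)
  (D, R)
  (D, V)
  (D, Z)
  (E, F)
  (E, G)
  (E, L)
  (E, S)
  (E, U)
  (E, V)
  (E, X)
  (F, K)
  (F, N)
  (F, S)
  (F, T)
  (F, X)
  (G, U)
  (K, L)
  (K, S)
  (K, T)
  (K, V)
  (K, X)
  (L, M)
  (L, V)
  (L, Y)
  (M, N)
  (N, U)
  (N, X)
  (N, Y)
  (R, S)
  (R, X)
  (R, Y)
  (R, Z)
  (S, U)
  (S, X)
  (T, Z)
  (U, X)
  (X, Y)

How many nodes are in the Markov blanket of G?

6

Pa(G) = {B, D, E}.
G's children: U.
For each child, the remaining parents (spouses of G):
  U: B, E, N, S
MB(G) = {B, D, E, N, S, U}, which has 6 nodes.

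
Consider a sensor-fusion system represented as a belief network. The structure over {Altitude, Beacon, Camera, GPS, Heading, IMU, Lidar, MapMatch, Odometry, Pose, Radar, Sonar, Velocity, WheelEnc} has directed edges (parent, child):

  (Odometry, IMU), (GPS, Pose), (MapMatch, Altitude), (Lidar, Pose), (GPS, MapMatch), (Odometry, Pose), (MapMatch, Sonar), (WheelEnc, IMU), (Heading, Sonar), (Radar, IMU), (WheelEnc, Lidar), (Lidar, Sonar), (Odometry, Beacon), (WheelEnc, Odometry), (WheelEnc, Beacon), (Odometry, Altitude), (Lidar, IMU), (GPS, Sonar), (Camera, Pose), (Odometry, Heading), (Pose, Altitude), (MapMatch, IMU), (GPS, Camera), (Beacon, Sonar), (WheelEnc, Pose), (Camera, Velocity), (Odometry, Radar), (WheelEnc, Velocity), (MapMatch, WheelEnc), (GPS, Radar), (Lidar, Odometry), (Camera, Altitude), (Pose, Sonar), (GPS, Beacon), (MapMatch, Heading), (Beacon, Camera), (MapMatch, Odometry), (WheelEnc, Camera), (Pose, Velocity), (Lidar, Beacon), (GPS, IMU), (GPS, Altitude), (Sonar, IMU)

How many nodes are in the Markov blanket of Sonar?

10

Pa(Sonar) = {Beacon, GPS, Heading, Lidar, MapMatch, Pose}.
Children of Sonar: IMU.
Co-parents of Sonar (other parents of its children):
  parents(IMU) \ {Sonar} = {GPS, Lidar, MapMatch, Odometry, Radar, WheelEnc}.
MB(Sonar) = {Beacon, GPS, Heading, IMU, Lidar, MapMatch, Odometry, Pose, Radar, WheelEnc}, which has 10 nodes.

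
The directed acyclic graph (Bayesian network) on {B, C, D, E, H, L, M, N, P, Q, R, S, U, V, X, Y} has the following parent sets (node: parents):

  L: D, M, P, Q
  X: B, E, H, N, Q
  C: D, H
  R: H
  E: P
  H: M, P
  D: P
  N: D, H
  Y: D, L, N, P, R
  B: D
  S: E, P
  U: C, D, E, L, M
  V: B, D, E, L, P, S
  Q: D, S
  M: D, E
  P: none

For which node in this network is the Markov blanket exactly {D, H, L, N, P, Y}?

The target node must have every member of {D, H, L, N, P, Y} as a parent, child, or co-parent, and no others.
Parents of R: H; children: Y; co-parents: D, L, N, P.
These exactly cover the given set, so the node is R.

R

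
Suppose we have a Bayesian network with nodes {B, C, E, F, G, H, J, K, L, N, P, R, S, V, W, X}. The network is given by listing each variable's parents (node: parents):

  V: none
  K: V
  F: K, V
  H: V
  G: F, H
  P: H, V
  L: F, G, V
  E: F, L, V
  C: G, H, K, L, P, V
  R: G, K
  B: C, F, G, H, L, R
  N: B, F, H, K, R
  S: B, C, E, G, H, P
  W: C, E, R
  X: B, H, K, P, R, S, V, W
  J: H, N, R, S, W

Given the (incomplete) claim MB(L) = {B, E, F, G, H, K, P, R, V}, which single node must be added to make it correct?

By definition, MB(L) is built from L's parents, L's children, and the co-parents of L.
L has children B, C, E.
Pa(L) = {F, G, V}.
Co-parents of L (other parents of its children):
  E: F, V
  C: G, H, K, P, V
  B: C, F, G, H, R
MB(L) = {B, C, E, F, G, H, K, P, R, V}.
Comparing with the claimed set, C is missing.

C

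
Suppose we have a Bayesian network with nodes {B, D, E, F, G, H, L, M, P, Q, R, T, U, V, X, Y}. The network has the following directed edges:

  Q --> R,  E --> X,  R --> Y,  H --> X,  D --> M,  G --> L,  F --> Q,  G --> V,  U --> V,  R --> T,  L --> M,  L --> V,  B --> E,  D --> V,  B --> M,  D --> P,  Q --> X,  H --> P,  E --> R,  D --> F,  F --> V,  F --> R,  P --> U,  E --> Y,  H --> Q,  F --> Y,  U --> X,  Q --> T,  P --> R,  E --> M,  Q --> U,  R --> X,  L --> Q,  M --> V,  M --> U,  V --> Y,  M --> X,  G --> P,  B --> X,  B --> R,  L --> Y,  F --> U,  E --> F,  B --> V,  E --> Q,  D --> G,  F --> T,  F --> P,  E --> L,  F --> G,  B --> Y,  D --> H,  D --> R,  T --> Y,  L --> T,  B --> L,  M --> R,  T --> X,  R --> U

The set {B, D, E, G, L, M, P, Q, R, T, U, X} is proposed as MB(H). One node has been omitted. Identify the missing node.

F

Children of H: P, Q, X.
H has parent D.
Co-parents of H (other parents of its children):
  parents(P) \ {H} = {D, F, G}.
  Q also has parents E, F, L.
  X also has parents B, E, M, Q, R, T, U.
MB(H) = {B, D, E, F, G, L, M, P, Q, R, T, U, X}.
Comparing with the claimed set, F is missing.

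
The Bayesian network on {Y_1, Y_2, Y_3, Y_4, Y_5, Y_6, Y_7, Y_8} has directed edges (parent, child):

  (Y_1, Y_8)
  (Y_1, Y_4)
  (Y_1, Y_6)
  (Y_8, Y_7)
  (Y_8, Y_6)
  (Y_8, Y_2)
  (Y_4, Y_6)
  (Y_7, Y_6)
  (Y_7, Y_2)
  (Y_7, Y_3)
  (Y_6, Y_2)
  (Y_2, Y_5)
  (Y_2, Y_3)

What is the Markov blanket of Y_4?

Y_4 has parent Y_1.
Y_4 has child Y_6.
Other parents of Y_4's children:
  Y_6's other parents are Y_1, Y_7, Y_8.
So the Markov blanket of Y_4 is {Y_1, Y_6, Y_7, Y_8}.

{Y_1, Y_6, Y_7, Y_8}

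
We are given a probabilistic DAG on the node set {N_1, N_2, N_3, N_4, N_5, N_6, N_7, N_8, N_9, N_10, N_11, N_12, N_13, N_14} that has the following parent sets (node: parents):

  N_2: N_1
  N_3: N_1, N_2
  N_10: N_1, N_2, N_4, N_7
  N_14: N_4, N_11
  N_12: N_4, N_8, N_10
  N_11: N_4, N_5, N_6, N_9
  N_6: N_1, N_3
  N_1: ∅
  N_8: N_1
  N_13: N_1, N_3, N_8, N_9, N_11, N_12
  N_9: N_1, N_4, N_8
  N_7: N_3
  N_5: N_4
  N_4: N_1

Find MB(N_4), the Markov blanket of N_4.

Recall MB(v) = parents ∪ children ∪ spouses, where spouses are the other parents of v's children.
Parents of N_4: N_1.
Ch(N_4) = {N_5, N_9, N_10, N_11, N_12, N_14}.
For each child, the remaining parents (spouses of N_4):
  N_5: no additional parents.
  N_9's other parents are N_1, N_8.
  parents(N_10) \ {N_4} = {N_1, N_2, N_7}.
  N_11 also has parents N_5, N_6, N_9.
  N_12 also has parents N_8, N_10.
  N_14 also has parent N_11.
Union: {N_1} ∪ {N_5, N_9, N_10, N_11, N_12, N_14} ∪ {N_1, N_2, N_5, N_6, N_7, N_8, N_9, N_10, N_11} = {N_1, N_2, N_5, N_6, N_7, N_8, N_9, N_10, N_11, N_12, N_14}.

{N_1, N_2, N_5, N_6, N_7, N_8, N_9, N_10, N_11, N_12, N_14}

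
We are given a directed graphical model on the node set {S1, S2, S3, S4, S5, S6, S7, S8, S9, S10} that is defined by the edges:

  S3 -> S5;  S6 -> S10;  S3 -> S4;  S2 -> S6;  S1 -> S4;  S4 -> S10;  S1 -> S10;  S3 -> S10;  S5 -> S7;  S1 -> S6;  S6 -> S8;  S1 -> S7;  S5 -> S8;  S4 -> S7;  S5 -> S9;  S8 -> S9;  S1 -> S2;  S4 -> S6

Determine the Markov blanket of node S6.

{S1, S2, S3, S4, S5, S8, S10}

The Markov blanket of a node is its parents, its children, and the other parents of its children.
S6 has children S8, S10.
S6's parents: S1, S2, S4.
Co-parents of S6 (other parents of its children):
  S8: S5
  S10: S1, S3, S4
Union: {S1, S2, S4} ∪ {S8, S10} ∪ {S1, S3, S4, S5} = {S1, S2, S3, S4, S5, S8, S10}.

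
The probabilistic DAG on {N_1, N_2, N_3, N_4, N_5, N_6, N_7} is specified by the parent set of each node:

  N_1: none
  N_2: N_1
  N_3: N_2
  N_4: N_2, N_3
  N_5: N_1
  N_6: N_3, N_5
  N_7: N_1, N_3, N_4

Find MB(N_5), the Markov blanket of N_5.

{N_1, N_3, N_6}

By definition, MB(N_5) is built from N_5's parents, N_5's children, and the co-parents of N_5.
Ch(N_5) = {N_6}.
Pa(N_5) = {N_1}.
Co-parents of N_5 (other parents of its children):
  N_6 also has parent N_3.
So the Markov blanket of N_5 is {N_1, N_3, N_6}.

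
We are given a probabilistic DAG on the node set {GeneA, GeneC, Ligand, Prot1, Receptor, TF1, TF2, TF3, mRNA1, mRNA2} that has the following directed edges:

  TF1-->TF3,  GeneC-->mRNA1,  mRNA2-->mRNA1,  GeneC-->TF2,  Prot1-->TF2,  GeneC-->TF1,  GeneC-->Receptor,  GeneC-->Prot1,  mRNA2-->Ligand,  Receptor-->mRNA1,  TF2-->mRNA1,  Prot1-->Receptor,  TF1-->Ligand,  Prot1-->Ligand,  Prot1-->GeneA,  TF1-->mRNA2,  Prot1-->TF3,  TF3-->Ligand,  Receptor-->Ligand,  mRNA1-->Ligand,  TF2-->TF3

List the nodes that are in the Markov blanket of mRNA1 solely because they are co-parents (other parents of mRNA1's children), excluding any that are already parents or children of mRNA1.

{Prot1, TF1, TF3}

Children of mRNA1: Ligand.
  parents(Ligand) \ {mRNA1} = {Prot1, Receptor, TF1, TF3, mRNA2}.
Excluding nodes already adjacent to mRNA1 (GeneC, Ligand, Receptor, TF2, mRNA2), the co-parent-only contribution is {Prot1, TF1, TF3}.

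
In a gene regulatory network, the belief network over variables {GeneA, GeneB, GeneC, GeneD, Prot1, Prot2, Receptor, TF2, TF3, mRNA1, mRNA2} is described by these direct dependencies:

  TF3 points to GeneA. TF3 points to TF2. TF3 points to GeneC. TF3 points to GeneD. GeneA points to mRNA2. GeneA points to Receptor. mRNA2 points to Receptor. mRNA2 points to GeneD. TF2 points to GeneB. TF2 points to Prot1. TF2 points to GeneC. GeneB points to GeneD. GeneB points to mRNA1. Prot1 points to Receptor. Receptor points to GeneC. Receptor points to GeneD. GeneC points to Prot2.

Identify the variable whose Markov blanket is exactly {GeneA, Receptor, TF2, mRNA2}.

The target node must have every member of {GeneA, Receptor, TF2, mRNA2} as a parent, child, or co-parent, and no others.
Parents of Prot1: TF2; children: Receptor; co-parents: GeneA, mRNA2.
These exactly cover the given set, so the node is Prot1.

Prot1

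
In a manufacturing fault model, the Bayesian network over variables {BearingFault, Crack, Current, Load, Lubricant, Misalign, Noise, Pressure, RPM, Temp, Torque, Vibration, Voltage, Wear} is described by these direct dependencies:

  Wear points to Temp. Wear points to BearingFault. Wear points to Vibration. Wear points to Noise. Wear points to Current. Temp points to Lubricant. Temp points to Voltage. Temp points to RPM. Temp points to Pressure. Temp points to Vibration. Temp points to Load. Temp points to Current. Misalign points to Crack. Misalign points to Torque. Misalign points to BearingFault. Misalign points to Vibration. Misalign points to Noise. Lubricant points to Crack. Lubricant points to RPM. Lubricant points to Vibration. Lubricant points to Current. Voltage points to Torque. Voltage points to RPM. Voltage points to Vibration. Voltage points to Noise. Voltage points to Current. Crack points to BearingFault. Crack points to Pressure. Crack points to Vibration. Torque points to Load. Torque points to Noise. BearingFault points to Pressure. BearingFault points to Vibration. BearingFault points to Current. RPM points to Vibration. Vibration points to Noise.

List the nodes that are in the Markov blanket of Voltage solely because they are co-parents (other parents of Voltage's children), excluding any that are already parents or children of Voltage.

Children of Voltage: Current, Noise, RPM, Torque, Vibration.
  Torque's other parent is Misalign.
  parents(RPM) \ {Voltage} = {Lubricant, Temp}.
  Vibration also has parents BearingFault, Crack, Lubricant, Misalign, RPM, Temp, Wear.
  Noise also has parents Misalign, Torque, Vibration, Wear.
  parents(Current) \ {Voltage} = {BearingFault, Lubricant, Temp, Wear}.
Excluding nodes already adjacent to Voltage (Current, Noise, RPM, Temp, Torque, Vibration), the co-parent-only contribution is {BearingFault, Crack, Lubricant, Misalign, Wear}.

{BearingFault, Crack, Lubricant, Misalign, Wear}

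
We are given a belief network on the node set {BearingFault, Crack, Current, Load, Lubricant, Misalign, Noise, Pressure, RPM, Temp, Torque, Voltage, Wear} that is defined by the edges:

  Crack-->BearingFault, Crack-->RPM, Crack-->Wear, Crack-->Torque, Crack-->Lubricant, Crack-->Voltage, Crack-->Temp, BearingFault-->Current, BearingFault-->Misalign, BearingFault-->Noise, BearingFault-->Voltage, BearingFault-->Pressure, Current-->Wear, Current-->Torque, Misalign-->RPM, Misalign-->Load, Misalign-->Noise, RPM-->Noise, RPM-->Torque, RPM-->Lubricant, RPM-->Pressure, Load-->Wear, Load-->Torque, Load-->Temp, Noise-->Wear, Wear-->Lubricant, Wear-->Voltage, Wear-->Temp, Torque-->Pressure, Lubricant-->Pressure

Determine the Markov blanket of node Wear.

{BearingFault, Crack, Current, Load, Lubricant, Noise, RPM, Temp, Voltage}

The Markov blanket of a node is its parents, its children, and the other parents of its children.
Parents of Wear: Crack, Current, Load, Noise.
Wear's children: Lubricant, Temp, Voltage.
Co-parents of Wear (other parents of its children):
  Lubricant also has parents Crack, RPM.
  parents(Voltage) \ {Wear} = {BearingFault, Crack}.
  parents(Temp) \ {Wear} = {Crack, Load}.
So the Markov blanket of Wear is {BearingFault, Crack, Current, Load, Lubricant, Noise, RPM, Temp, Voltage}.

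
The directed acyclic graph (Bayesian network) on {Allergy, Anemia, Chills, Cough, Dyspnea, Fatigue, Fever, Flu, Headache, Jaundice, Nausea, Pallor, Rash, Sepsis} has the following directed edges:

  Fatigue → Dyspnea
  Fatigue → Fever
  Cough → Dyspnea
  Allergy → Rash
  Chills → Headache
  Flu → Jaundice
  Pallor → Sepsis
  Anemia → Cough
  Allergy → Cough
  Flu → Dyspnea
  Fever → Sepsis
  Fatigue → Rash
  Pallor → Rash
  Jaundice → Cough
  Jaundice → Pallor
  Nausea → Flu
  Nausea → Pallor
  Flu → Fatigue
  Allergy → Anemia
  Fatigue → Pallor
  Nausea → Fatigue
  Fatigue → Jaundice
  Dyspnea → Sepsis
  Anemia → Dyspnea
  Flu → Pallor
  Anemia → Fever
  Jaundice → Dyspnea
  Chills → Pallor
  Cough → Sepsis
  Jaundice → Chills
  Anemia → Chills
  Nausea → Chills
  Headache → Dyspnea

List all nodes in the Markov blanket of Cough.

A node's Markov blanket = Pa ∪ Ch ∪ (parents of Ch other than the node itself).
Children of Cough: Dyspnea, Sepsis.
Parents of Cough: Allergy, Anemia, Jaundice.
Co-parents of Cough (other parents of its children):
  parents(Dyspnea) \ {Cough} = {Anemia, Fatigue, Flu, Headache, Jaundice}.
  Sepsis also has parents Dyspnea, Fever, Pallor.
So the Markov blanket of Cough is {Allergy, Anemia, Dyspnea, Fatigue, Fever, Flu, Headache, Jaundice, Pallor, Sepsis}.

{Allergy, Anemia, Dyspnea, Fatigue, Fever, Flu, Headache, Jaundice, Pallor, Sepsis}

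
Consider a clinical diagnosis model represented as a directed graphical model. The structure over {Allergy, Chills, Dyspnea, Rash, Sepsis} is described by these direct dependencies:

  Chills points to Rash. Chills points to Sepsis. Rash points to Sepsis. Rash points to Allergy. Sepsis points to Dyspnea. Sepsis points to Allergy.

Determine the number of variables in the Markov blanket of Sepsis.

4

Sepsis has parents Chills, Rash.
Sepsis has children Allergy, Dyspnea.
For each child, the remaining parents (spouses of Sepsis):
  Dyspnea: no additional parents.
  Allergy's other parent is Rash.
MB(Sepsis) = {Allergy, Chills, Dyspnea, Rash}, which has 4 nodes.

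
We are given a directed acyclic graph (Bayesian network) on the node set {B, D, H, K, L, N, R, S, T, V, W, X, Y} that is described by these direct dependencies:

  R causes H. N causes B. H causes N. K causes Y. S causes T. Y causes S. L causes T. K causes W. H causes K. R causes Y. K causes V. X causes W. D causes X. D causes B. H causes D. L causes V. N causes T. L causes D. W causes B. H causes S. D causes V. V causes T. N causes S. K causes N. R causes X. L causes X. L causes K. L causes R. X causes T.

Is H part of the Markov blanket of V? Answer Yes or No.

No

Parents of V: D, K, L.
V's children: T.
For each child, the remaining parents (spouses of V):
  T also has parents L, N, S, X.
MB(V) = {D, K, L, N, S, T, X}; H is not in this set.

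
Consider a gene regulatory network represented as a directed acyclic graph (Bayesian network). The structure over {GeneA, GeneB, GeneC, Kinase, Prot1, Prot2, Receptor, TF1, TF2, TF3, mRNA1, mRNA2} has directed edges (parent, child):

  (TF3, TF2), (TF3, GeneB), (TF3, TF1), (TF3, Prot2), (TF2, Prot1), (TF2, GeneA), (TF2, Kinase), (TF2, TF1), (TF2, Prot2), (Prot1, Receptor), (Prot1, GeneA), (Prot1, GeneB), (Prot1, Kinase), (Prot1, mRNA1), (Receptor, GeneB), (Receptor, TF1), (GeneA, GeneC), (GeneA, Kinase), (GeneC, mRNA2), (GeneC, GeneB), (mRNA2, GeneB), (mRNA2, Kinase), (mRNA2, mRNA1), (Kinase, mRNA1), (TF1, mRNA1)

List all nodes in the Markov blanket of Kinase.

Recall MB(v) = parents ∪ children ∪ spouses, where spouses are the other parents of v's children.
Pa(Kinase) = {GeneA, Prot1, TF2, mRNA2}.
Kinase's children: mRNA1.
Other parents of Kinase's children:
  parents(mRNA1) \ {Kinase} = {Prot1, TF1, mRNA2}.
So the Markov blanket of Kinase is {GeneA, Prot1, TF1, TF2, mRNA1, mRNA2}.

{GeneA, Prot1, TF1, TF2, mRNA1, mRNA2}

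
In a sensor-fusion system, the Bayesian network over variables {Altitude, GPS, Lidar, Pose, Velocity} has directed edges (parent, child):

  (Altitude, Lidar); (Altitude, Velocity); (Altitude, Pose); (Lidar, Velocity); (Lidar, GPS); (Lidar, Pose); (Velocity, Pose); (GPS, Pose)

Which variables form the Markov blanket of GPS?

The Markov blanket of a node is its parents, its children, and the other parents of its children.
Pa(GPS) = {Lidar}.
Ch(GPS) = {Pose}.
Parents of each child, excluding GPS:
  Pose: Altitude, Lidar, Velocity
MB(GPS) = {Altitude, Lidar, Pose, Velocity}.

{Altitude, Lidar, Pose, Velocity}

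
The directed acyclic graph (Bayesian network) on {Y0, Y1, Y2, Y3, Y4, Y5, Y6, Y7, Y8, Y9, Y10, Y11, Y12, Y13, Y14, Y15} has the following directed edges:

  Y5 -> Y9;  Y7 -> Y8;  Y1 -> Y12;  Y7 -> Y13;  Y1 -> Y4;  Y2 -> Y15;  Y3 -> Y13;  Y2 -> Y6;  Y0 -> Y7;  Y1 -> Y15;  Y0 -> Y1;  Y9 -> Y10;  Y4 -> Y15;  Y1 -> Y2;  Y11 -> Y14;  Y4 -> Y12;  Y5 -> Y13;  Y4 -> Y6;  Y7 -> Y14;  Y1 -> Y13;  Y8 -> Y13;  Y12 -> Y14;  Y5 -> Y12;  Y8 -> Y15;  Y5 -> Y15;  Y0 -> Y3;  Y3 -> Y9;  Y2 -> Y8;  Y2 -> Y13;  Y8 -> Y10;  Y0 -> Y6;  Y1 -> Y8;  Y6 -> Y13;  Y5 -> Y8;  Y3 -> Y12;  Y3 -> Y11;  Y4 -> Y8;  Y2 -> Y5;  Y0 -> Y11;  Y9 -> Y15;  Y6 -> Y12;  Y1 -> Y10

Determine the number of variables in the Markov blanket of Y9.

8

Children of Y9: Y10, Y15.
Y9 has parents Y3, Y5.
For each child, the remaining parents (spouses of Y9):
  Y10's other parents are Y1, Y8.
  Y15's other parents are Y1, Y2, Y4, Y5, Y8.
MB(Y9) = {Y1, Y2, Y3, Y4, Y5, Y8, Y10, Y15}, which has 8 nodes.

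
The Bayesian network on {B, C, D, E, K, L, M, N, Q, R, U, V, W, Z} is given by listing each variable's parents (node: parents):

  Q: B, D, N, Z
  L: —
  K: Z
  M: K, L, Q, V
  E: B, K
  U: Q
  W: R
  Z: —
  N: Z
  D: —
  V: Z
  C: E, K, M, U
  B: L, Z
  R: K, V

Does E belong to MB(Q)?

No

The Markov blanket of a node is its parents, its children, and the other parents of its children.
Q has parents B, D, N, Z.
Q's children: M, U.
For each child, the remaining parents (spouses of Q):
  U: —
  M: K, L, V
MB(Q) = {B, D, K, L, M, N, U, V, Z}; E is not in this set.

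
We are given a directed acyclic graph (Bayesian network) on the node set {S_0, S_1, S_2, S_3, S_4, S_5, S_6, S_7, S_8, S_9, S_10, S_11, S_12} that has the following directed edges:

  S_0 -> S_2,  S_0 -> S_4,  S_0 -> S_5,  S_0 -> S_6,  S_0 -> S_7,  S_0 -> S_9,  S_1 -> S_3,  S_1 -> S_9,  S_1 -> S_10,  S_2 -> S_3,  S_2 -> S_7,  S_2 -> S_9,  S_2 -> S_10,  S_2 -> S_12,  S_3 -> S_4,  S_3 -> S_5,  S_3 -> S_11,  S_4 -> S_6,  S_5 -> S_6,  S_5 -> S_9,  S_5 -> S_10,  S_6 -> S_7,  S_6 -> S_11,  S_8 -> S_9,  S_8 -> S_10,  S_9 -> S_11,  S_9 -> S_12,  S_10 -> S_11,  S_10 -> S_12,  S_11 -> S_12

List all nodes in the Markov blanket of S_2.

{S_0, S_1, S_3, S_5, S_6, S_7, S_8, S_9, S_10, S_11, S_12}

S_2 has parent S_0.
S_2's children: S_3, S_7, S_9, S_10, S_12.
For each child, the remaining parents (spouses of S_2):
  S_3: S_1
  S_7: S_0, S_6
  S_9: S_0, S_1, S_5, S_8
  S_10: S_1, S_5, S_8
  S_12: S_9, S_10, S_11
MB(S_2) = {S_0, S_1, S_3, S_5, S_6, S_7, S_8, S_9, S_10, S_11, S_12}.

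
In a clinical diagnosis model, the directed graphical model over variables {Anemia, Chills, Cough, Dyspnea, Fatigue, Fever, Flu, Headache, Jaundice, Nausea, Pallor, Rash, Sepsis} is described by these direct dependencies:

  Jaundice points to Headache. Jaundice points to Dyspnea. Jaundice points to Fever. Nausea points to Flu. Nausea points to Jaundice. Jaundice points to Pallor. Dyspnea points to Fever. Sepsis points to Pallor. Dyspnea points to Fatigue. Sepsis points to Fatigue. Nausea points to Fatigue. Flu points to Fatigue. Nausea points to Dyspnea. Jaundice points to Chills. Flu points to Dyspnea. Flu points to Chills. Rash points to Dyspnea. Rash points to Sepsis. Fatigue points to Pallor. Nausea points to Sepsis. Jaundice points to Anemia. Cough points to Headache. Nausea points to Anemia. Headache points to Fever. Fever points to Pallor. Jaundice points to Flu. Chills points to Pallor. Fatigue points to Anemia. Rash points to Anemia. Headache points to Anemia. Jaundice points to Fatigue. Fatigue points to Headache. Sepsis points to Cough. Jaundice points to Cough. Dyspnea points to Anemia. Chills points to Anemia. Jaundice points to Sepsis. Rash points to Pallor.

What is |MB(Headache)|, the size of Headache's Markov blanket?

9

Parents of Headache: Cough, Fatigue, Jaundice.
Ch(Headache) = {Anemia, Fever}.
Parents of each child, excluding Headache:
  parents(Fever) \ {Headache} = {Dyspnea, Jaundice}.
  Anemia's other parents are Chills, Dyspnea, Fatigue, Jaundice, Nausea, Rash.
MB(Headache) = {Anemia, Chills, Cough, Dyspnea, Fatigue, Fever, Jaundice, Nausea, Rash}, which has 9 nodes.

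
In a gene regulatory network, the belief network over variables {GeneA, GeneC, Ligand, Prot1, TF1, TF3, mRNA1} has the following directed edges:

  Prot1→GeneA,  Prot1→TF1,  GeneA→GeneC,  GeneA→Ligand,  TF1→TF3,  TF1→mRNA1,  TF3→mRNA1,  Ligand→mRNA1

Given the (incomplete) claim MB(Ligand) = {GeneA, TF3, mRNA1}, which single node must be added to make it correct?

A node's Markov blanket = Pa ∪ Ch ∪ (parents of Ch other than the node itself).
Parents of Ligand: GeneA.
Ligand's children: mRNA1.
For each child, the remaining parents (spouses of Ligand):
  mRNA1's other parents are TF1, TF3.
MB(Ligand) = {GeneA, TF1, TF3, mRNA1}.
Comparing with the claimed set, TF1 is missing.

TF1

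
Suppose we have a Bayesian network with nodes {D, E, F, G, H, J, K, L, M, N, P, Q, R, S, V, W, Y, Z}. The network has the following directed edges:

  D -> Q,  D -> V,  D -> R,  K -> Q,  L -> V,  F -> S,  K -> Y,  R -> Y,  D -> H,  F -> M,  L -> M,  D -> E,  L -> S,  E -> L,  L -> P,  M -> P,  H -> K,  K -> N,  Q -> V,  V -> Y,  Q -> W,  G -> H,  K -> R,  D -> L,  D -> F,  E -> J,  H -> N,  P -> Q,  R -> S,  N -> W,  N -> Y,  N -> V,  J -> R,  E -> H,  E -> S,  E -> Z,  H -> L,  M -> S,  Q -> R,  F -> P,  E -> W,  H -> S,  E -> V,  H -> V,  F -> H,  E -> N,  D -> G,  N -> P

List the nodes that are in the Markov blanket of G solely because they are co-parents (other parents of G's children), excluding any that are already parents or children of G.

{E, F}

Children of G: H.
  H also has parents D, E, F.
Excluding nodes already adjacent to G (D, H), the co-parent-only contribution is {E, F}.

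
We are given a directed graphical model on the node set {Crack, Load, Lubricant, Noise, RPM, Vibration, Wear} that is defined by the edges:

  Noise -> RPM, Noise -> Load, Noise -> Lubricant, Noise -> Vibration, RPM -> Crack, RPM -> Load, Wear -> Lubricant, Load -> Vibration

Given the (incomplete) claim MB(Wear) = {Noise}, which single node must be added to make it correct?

Pa(Wear) = {}.
Wear has child Lubricant.
Co-parents of Wear (other parents of its children):
  Lubricant's other parent is Noise.
MB(Wear) = {Lubricant, Noise}.
Comparing with the claimed set, Lubricant is missing.

Lubricant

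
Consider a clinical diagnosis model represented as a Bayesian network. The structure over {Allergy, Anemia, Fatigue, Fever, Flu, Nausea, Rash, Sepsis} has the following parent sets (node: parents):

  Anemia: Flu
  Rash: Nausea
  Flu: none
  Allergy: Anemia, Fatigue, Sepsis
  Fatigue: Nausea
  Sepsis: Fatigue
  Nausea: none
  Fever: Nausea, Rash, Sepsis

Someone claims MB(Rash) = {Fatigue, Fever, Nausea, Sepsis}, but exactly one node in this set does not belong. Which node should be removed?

Fatigue

By definition, MB(Rash) is built from Rash's parents, Rash's children, and the co-parents of Rash.
Rash's parents: Nausea.
Rash's children: Fever.
For each child, the remaining parents (spouses of Rash):
  Fever: Nausea, Sepsis
MB(Rash) = {Fever, Nausea, Sepsis}.
Fatigue is neither a parent, child, nor co-parent of Rash, so it does not belong.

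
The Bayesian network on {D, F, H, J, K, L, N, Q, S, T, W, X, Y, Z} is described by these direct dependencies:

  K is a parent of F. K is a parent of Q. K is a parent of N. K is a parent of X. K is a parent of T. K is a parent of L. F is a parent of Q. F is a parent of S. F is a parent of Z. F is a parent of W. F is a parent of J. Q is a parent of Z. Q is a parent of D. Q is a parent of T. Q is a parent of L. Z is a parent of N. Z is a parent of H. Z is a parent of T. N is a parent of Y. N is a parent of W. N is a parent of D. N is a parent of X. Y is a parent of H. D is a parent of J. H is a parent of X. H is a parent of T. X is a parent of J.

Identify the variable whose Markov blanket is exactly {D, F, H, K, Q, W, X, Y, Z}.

The target node must have every member of {D, F, H, K, Q, W, X, Y, Z} as a parent, child, or co-parent, and no others.
Parents of N: K, Z; children: D, W, X, Y; co-parents: F, H, K, Q.
These exactly cover the given set, so the node is N.

N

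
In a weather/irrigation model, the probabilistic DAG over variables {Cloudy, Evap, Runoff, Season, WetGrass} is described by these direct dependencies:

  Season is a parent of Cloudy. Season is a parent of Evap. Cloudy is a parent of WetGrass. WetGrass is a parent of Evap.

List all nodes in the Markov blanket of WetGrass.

The Markov blanket of a node is its parents, its children, and the other parents of its children.
Parents of WetGrass: Cloudy.
WetGrass's children: Evap.
Parents of each child, excluding WetGrass:
  Evap also has parent Season.
Taking the union gives {Cloudy, Evap, Season}.

{Cloudy, Evap, Season}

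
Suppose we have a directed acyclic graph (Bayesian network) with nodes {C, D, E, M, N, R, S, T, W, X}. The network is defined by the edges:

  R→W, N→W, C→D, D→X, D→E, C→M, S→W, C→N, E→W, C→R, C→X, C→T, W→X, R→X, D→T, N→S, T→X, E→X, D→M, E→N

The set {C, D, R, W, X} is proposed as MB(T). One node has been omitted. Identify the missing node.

T's parents: C, D.
Children of T: X.
Parents of each child, excluding T:
  X: C, D, E, R, W
MB(T) = {C, D, E, R, W, X}.
Comparing with the claimed set, E is missing.

E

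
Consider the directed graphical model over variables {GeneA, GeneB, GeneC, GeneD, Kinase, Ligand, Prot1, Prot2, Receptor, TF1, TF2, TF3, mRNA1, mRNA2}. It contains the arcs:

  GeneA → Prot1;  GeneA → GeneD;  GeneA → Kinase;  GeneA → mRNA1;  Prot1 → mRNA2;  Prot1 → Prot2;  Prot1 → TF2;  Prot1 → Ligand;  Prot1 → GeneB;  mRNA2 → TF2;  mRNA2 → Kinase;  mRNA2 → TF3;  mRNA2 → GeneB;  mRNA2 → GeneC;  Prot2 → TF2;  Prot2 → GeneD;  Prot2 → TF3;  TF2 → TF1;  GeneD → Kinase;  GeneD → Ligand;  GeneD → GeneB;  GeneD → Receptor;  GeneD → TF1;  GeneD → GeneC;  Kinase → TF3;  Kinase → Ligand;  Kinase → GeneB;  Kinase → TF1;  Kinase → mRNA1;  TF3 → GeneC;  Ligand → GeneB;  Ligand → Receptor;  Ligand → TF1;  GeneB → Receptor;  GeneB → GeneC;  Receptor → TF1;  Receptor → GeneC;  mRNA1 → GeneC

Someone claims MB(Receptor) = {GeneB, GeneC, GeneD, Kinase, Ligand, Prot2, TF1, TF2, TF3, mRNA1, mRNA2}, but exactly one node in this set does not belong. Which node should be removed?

Prot2

Receptor's parents: GeneB, GeneD, Ligand.
Receptor's children: GeneC, TF1.
Co-parents of Receptor (other parents of its children):
  TF1: GeneD, Kinase, Ligand, TF2
  GeneC: GeneB, GeneD, TF3, mRNA1, mRNA2
MB(Receptor) = {GeneB, GeneC, GeneD, Kinase, Ligand, TF1, TF2, TF3, mRNA1, mRNA2}.
Prot2 is neither a parent, child, nor co-parent of Receptor, so it does not belong.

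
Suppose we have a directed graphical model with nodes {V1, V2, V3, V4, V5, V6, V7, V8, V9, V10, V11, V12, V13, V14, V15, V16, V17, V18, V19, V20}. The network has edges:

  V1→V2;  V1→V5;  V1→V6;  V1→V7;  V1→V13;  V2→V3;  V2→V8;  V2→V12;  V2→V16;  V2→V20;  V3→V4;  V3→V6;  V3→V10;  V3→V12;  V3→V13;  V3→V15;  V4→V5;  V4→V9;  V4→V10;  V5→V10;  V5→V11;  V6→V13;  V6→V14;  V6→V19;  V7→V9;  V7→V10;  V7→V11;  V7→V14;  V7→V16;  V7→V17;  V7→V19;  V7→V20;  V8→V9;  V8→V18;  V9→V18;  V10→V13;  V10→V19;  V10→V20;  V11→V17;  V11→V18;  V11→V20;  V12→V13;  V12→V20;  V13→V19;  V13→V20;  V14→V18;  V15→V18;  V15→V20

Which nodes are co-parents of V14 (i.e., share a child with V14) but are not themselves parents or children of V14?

Children of V14: V18.
  parents(V18) \ {V14} = {V8, V9, V11, V15}.
Excluding nodes already adjacent to V14 (V6, V7, V18), the co-parent-only contribution is {V8, V9, V11, V15}.

{V8, V9, V11, V15}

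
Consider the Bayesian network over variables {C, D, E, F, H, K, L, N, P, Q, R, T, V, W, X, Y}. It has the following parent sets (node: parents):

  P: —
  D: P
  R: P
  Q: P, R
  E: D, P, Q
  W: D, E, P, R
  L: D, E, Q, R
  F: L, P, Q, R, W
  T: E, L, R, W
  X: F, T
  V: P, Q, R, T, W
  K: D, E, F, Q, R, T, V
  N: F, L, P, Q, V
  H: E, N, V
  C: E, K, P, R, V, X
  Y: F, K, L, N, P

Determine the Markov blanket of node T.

{D, E, F, K, L, P, Q, R, V, W, X}

T's parents: E, L, R, W.
T has children K, V, X.
For each child, the remaining parents (spouses of T):
  parents(X) \ {T} = {F}.
  V's other parents are P, Q, R, W.
  K also has parents D, E, F, Q, R, V.
MB(T) = {D, E, F, K, L, P, Q, R, V, W, X}.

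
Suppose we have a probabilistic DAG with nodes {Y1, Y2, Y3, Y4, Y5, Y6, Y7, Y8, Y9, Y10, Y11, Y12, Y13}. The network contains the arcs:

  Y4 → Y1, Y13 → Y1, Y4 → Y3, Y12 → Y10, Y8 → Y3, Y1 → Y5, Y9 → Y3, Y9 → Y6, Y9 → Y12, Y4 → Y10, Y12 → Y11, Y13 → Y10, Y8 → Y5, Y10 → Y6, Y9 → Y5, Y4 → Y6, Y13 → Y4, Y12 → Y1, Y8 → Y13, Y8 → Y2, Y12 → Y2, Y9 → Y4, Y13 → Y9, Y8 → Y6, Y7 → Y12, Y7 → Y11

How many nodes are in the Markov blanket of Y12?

Y12's parents: Y7, Y9.
Y12 has children Y1, Y2, Y10, Y11.
For each child, the remaining parents (spouses of Y12):
  Y11: Y7
  Y1: Y4, Y13
  Y10: Y4, Y13
  Y2: Y8
MB(Y12) = {Y1, Y2, Y4, Y7, Y8, Y9, Y10, Y11, Y13}, which has 9 nodes.

9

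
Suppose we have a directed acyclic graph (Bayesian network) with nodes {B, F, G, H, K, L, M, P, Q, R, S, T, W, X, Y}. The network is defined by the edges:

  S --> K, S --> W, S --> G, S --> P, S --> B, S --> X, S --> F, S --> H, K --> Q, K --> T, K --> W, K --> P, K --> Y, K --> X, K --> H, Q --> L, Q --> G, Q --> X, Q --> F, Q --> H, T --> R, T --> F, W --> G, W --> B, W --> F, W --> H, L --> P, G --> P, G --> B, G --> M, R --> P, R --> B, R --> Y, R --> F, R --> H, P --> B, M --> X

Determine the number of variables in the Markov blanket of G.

Pa(G) = {Q, S, W}.
G has children B, M, P.
Parents of each child, excluding G:
  parents(P) \ {G} = {K, L, R, S}.
  parents(B) \ {G} = {P, R, S, W}.
  M has no other parent.
MB(G) = {B, K, L, M, P, Q, R, S, W}, which has 9 nodes.

9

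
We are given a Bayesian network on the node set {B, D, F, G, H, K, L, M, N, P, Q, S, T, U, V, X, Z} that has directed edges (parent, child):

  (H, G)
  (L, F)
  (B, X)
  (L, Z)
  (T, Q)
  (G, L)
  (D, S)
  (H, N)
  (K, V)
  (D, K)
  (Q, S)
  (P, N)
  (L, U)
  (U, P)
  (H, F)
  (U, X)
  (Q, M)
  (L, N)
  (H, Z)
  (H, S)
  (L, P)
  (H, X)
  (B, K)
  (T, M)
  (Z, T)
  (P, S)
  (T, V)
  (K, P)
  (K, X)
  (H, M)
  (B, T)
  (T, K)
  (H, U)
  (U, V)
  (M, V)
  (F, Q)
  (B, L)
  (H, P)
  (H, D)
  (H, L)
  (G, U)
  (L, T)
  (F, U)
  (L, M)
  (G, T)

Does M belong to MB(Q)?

M is a child of Q.
So M ∈ MB(Q).

Yes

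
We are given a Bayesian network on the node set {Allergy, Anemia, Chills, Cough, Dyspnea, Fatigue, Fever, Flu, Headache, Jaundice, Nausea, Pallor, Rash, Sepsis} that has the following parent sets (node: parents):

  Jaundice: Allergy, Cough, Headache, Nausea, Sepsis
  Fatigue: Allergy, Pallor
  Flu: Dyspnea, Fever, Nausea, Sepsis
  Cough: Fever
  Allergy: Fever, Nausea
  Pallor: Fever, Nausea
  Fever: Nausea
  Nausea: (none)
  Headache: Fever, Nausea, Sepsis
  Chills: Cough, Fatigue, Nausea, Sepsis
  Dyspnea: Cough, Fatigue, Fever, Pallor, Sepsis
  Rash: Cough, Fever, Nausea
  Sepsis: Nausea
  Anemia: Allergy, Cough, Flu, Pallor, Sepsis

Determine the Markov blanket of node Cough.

{Allergy, Anemia, Chills, Dyspnea, Fatigue, Fever, Flu, Headache, Jaundice, Nausea, Pallor, Rash, Sepsis}

The Markov blanket of a node is its parents, its children, and the other parents of its children.
Parents of Cough: Fever.
Children of Cough: Anemia, Chills, Dyspnea, Jaundice, Rash.
Co-parents of Cough (other parents of its children):
  Jaundice also has parents Allergy, Headache, Nausea, Sepsis.
  Dyspnea's other parents are Fatigue, Fever, Pallor, Sepsis.
  Anemia's other parents are Allergy, Flu, Pallor, Sepsis.
  Chills also has parents Fatigue, Nausea, Sepsis.
  parents(Rash) \ {Cough} = {Fever, Nausea}.
Taking the union gives {Allergy, Anemia, Chills, Dyspnea, Fatigue, Fever, Flu, Headache, Jaundice, Nausea, Pallor, Rash, Sepsis}.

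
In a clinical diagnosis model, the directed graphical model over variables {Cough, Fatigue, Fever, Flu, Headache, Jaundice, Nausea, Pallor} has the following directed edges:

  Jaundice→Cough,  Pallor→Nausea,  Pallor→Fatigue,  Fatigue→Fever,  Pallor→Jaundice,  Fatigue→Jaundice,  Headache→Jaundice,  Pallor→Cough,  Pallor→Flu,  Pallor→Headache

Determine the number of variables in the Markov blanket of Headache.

Headache has parent Pallor.
Headache has child Jaundice.
For each child, the remaining parents (spouses of Headache):
  parents(Jaundice) \ {Headache} = {Fatigue, Pallor}.
MB(Headache) = {Fatigue, Jaundice, Pallor}, which has 3 nodes.

3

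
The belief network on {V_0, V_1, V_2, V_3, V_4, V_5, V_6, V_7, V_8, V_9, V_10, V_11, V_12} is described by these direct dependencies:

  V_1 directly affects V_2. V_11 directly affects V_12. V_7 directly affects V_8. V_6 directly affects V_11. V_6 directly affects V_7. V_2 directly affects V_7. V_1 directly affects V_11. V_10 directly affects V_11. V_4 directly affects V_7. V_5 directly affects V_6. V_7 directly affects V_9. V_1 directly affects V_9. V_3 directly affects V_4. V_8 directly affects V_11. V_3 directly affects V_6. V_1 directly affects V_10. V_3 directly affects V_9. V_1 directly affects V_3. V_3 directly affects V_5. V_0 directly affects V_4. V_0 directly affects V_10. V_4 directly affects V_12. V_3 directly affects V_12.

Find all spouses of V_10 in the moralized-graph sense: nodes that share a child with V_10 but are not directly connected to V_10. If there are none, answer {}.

Children of V_10: V_11.
  V_11's other parents are V_1, V_6, V_8.
Excluding nodes already adjacent to V_10 (V_0, V_1, V_11), the co-parent-only contribution is {V_6, V_8}.

{V_6, V_8}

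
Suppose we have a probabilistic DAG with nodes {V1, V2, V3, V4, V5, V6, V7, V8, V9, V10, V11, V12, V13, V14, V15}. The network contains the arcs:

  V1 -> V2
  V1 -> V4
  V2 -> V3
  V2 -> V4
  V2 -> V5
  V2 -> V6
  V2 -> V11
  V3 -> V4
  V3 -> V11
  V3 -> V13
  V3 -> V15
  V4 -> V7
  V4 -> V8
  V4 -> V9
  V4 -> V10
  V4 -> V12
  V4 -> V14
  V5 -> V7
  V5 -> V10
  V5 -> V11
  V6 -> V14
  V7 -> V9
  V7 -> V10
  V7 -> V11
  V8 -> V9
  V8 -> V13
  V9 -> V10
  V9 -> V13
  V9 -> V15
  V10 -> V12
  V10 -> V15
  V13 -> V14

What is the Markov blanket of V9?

{V3, V4, V5, V7, V8, V10, V13, V15}

V9's parents: V4, V7, V8.
V9's children: V10, V13, V15.
For each child, the remaining parents (spouses of V9):
  V10's other parents are V4, V5, V7.
  V13's other parents are V3, V8.
  V15 also has parents V3, V10.
So the Markov blanket of V9 is {V3, V4, V5, V7, V8, V10, V13, V15}.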